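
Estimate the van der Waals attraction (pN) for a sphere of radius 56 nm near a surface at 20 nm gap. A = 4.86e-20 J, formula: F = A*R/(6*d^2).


Convert to SI: R = 56 nm = 5.6e-08 m, d = 20 nm = 2e-08 m
F = A * R / (6 * d^2)
F = 4.86e-20 * 5.6e-08 / (6 * (2e-08)^2)
F = 1.134e-12 N = 1.134 pN

1.134


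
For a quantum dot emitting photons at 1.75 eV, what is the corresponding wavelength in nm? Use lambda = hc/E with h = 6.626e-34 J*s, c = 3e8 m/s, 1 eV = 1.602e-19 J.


Convert energy: E = 1.75 eV = 1.75 * 1.602e-19 = 2.8035e-19 J
lambda = h*c / E = 6.626e-34 * 3e8 / 2.8035e-19
lambda = 7.09042e-07 m = 709.0 nm

709.0


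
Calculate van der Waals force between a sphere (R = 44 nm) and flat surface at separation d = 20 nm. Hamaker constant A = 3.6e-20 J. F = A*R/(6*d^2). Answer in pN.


Convert to SI: R = 44 nm = 4.4e-08 m, d = 20 nm = 2e-08 m
F = A * R / (6 * d^2)
F = 3.6e-20 * 4.4e-08 / (6 * (2e-08)^2)
F = 6.6e-13 N = 0.66 pN

0.66


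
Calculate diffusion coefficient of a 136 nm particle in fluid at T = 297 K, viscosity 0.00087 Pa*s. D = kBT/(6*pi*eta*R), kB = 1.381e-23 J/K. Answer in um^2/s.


Radius R = 136/2 = 68 nm = 6.8e-08 m
D = kB*T / (6*pi*eta*R)
D = 1.381e-23 * 297 / (6 * pi * 0.00087 * 6.8e-08)
D = 3.67808e-12 m^2/s = 3.678 um^2/s

3.678


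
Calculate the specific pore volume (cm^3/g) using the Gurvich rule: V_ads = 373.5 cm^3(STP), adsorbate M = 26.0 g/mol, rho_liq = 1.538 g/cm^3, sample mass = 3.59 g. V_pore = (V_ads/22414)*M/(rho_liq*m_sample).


Moles adsorbed n = V_ads / 22414 = 373.5 / 22414 = 1.666369e-02 mol
Liquid volume V_liq = n * M / rho_liq = 1.666369e-02 * 26.0 / 1.538 = 0.28170 cm^3
Specific pore volume V_pore = V_liq / m_sample = 0.28170 / 3.59
V_pore = 0.0785 cm^3/g

0.0785


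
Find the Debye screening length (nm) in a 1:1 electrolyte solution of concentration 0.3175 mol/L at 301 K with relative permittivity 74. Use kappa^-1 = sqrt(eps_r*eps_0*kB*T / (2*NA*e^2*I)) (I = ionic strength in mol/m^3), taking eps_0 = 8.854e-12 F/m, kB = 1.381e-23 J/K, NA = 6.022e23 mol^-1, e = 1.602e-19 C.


Ionic strength I = 0.3175 * 1^2 * 1000 = 317.5 mol/m^3
kappa^-1 = sqrt(74 * 8.854e-12 * 1.381e-23 * 301 / (2 * 6.022e23 * (1.602e-19)^2 * 317.5))
kappa^-1 = 0.527 nm

0.527


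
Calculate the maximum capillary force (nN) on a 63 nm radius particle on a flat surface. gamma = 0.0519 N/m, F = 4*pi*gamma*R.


Convert radius: R = 63 nm = 6.3e-08 m
F = 4 * pi * gamma * R
F = 4 * pi * 0.0519 * 6.3e-08
F = 4.10883e-08 N = 41.0883 nN

41.0883


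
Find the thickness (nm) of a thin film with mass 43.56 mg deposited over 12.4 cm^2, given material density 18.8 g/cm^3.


Convert: m = 43.56 mg = 4.3560e-05 kg, A = 12.4 cm^2 = 1.2400e-03 m^2, rho = 18.8 g/cm^3 = 18800 kg/m^3
t = m / (A * rho)
t = 4.3560e-05 / (1.2400e-03 * 18800)
t = 1.8686e-06 m = 1868.6 nm

1868.6


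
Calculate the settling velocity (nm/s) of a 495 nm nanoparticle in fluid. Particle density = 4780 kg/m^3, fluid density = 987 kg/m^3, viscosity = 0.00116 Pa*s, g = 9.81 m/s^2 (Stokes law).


Radius R = 495/2 nm = 2.475e-07 m
Density difference = 4780 - 987 = 3793 kg/m^3
v = 2 * R^2 * (rho_p - rho_f) * g / (9 * eta)
v = 2 * (2.475e-07)^2 * 3793 * 9.81 / (9 * 0.00116)
v = 4.36648e-07 m/s = 436.6483 nm/s

436.6483


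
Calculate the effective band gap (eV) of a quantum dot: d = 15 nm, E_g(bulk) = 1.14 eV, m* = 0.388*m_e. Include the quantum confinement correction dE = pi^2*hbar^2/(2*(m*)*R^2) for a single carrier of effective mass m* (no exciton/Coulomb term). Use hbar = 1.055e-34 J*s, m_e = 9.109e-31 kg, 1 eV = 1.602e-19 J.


Radius R = 15/2 nm = 7.5e-09 m
Confinement energy dE = pi^2 * hbar^2 / (2 * m_eff * m_e * R^2)
dE = pi^2 * (1.055e-34)^2 / (2 * 0.388 * 9.109e-31 * (7.5e-09)^2) J, divided by 1.602e-19 J/eV
dE = 0.0172 eV
Total band gap = E_g(bulk) + dE = 1.14 + 0.0172 = 1.1572 eV

1.1572


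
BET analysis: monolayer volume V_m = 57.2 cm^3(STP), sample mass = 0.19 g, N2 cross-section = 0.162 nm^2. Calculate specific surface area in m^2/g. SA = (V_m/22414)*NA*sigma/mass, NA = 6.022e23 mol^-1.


Number of moles in monolayer = V_m / 22414 = 57.2 / 22414 = 0.00255198
Number of molecules = moles * NA = 0.00255198 * 6.022e23
SA = molecules * sigma / mass
SA = (57.2 / 22414) * 6.022e23 * 0.162e-18 / 0.19
SA = 1310.3 m^2/g

1310.3


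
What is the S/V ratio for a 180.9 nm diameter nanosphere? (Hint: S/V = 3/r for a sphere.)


Radius r = 180.9/2 = 90.45 nm
S/V = 3 / r = 3 / 90.45
S/V = 0.0332 nm^-1

0.0332


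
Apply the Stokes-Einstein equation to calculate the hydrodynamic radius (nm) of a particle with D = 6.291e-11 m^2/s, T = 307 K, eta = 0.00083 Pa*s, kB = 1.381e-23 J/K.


Stokes-Einstein: R = kB*T / (6*pi*eta*D)
R = 1.381e-23 * 307 / (6 * pi * 0.00083 * 6.291e-11)
R = 4.30758e-09 m = 4.31 nm

4.31


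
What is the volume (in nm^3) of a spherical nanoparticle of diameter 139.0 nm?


Radius r = 139.0/2 = 69.5 nm
Volume V = (4/3) * pi * r^3
V = (4/3) * pi * (69.5)^3
V = 1406186.82 nm^3

1406186.82


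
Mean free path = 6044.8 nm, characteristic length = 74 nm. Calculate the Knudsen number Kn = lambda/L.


Knudsen number Kn = lambda / L
Kn = 6044.8 / 74
Kn = 81.6865

81.6865


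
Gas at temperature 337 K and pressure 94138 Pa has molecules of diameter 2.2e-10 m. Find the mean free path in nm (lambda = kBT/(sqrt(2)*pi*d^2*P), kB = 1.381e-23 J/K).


Mean free path: lambda = kB*T / (sqrt(2) * pi * d^2 * P)
lambda = 1.381e-23 * 337 / (sqrt(2) * pi * (2.2e-10)^2 * 94138)
lambda = 2.29905e-07 m
lambda = 229.9 nm

229.9


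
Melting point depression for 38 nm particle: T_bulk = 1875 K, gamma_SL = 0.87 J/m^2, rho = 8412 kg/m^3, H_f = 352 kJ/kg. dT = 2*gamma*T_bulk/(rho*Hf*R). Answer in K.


Radius R = 38/2 = 19 nm = 1.9e-08 m
Convert H_f = 352 kJ/kg = 352000 J/kg
dT = 2 * gamma_SL * T_bulk / (rho * H_f * R)
dT = 2 * 0.87 * 1875 / (8412 * 352000 * 1.9e-08)
dT = 58.0 K

58.0


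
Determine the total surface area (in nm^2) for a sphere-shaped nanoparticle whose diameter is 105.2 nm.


Radius r = 105.2/2 = 52.6 nm
Surface area SA = 4 * pi * r^2
SA = 4 * pi * (52.6)^2
SA = 34768.13 nm^2

34768.13


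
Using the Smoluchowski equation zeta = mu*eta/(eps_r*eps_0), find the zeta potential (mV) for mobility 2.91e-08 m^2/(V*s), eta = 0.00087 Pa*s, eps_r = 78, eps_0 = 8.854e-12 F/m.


Smoluchowski equation: zeta = mu * eta / (eps_r * eps_0)
zeta = 2.91e-08 * 0.00087 / (78 * 8.854e-12)
zeta = 0.036659 V = 36.66 mV

36.66


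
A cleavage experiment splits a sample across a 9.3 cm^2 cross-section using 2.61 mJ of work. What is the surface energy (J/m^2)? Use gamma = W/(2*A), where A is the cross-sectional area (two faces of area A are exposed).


Convert: A = 9.3 cm^2 = 0.00093 m^2, W = 2.61 mJ = 0.00261 J
Cleaving exposes two faces of area A, so total new surface = 2*A and gamma = W / (2*A)
gamma = 0.00261 / (2 * 0.00093)
gamma = 1.403 J/m^2

1.403


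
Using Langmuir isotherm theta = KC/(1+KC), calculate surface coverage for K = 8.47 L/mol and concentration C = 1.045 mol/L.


Langmuir isotherm: theta = K*C / (1 + K*C)
K*C = 8.47 * 1.045 = 8.85115
theta = 8.85115 / (1 + 8.85115) = 8.85115 / 9.85115
theta = 0.8985

0.8985


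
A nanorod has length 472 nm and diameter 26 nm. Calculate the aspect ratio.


Aspect ratio AR = length / diameter
AR = 472 / 26
AR = 18.15

18.15


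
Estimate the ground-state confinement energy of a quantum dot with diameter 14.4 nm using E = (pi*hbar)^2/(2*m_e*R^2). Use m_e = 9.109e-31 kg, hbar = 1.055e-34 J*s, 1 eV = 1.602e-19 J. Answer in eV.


Radius R = 14.4/2 = 7.2 nm = 7.2e-09 m
E = (pi * 1.055e-34)^2 / (2 * 9.109e-31 * (7.2e-09)^2)
E(J) = 1.16316e-21
E = E(J) / 1.602e-19 = 0.0073 eV

0.0073


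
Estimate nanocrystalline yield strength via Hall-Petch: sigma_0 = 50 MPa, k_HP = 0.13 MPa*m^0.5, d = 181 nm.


d = 181 nm = 1.81e-07 m
sqrt(d) = 0.0004254409
Hall-Petch contribution = k / sqrt(d) = 0.13 / 0.0004254409 = 305.6 MPa
sigma = sigma_0 + k/sqrt(d) = 50 + 305.6 = 355.6 MPa

355.6


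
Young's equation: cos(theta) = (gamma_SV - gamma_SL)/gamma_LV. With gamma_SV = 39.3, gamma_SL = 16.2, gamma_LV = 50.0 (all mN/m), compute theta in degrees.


cos(theta) = (gamma_SV - gamma_SL) / gamma_LV
cos(theta) = (39.3 - 16.2) / 50.0
cos(theta) = 0.462
theta = arccos(0.462) = 62.48 degrees

62.48


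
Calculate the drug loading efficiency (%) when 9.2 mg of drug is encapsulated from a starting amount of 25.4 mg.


Drug loading efficiency = (drug loaded / drug initial) * 100
DLE = 9.2 / 25.4 * 100
DLE = 0.3622 * 100
DLE = 36.22%

36.22


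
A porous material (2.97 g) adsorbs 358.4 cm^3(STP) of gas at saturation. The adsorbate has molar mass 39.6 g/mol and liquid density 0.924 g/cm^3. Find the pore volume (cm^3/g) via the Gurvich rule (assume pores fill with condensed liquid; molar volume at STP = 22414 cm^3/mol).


Moles adsorbed n = V_ads / 22414 = 358.4 / 22414 = 1.599001e-02 mol
Liquid volume V_liq = n * M / rho_liq = 1.599001e-02 * 39.6 / 0.924 = 0.68529 cm^3
Specific pore volume V_pore = V_liq / m_sample = 0.68529 / 2.97
V_pore = 0.2307 cm^3/g

0.2307


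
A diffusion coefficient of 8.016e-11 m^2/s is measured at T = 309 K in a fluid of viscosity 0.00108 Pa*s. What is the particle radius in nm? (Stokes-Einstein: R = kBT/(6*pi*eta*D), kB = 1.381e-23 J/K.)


Stokes-Einstein: R = kB*T / (6*pi*eta*D)
R = 1.381e-23 * 309 / (6 * pi * 0.00108 * 8.016e-11)
R = 2.61499e-09 m = 2.61 nm

2.61


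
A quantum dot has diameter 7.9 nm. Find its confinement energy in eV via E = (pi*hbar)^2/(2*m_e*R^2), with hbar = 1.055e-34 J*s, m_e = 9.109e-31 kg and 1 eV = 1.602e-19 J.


Radius R = 7.9/2 = 3.95 nm = 3.95e-09 m
E = (pi * 1.055e-34)^2 / (2 * 9.109e-31 * (3.95e-09)^2)
E(J) = 3.86465e-21
E = E(J) / 1.602e-19 = 0.0241 eV

0.0241


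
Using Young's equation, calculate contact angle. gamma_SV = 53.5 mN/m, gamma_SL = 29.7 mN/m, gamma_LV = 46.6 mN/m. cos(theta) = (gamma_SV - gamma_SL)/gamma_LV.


cos(theta) = (gamma_SV - gamma_SL) / gamma_LV
cos(theta) = (53.5 - 29.7) / 46.6
cos(theta) = 0.51073
theta = arccos(0.51073) = 59.29 degrees

59.29


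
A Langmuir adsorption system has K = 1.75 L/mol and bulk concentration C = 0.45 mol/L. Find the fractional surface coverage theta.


Langmuir isotherm: theta = K*C / (1 + K*C)
K*C = 1.75 * 0.45 = 0.7875
theta = 0.7875 / (1 + 0.7875) = 0.7875 / 1.7875
theta = 0.4406

0.4406


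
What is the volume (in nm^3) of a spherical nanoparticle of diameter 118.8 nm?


Radius r = 118.8/2 = 59.4 nm
Volume V = (4/3) * pi * r^3
V = (4/3) * pi * (59.4)^3
V = 877905.85 nm^3

877905.85


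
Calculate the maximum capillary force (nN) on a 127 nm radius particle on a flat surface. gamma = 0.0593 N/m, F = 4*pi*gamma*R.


Convert radius: R = 127 nm = 1.27e-07 m
F = 4 * pi * gamma * R
F = 4 * pi * 0.0593 * 1.27e-07
F = 9.46386e-08 N = 94.6386 nN

94.6386


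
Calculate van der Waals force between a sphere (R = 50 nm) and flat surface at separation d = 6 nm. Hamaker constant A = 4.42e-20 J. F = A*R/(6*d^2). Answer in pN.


Convert to SI: R = 50 nm = 5e-08 m, d = 6 nm = 6e-09 m
F = A * R / (6 * d^2)
F = 4.42e-20 * 5e-08 / (6 * (6e-09)^2)
F = 1.02315e-11 N = 10.231 pN

10.231


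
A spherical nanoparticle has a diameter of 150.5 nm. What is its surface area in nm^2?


Radius r = 150.5/2 = 75.25 nm
Surface area SA = 4 * pi * r^2
SA = 4 * pi * (75.25)^2
SA = 71157.86 nm^2

71157.86


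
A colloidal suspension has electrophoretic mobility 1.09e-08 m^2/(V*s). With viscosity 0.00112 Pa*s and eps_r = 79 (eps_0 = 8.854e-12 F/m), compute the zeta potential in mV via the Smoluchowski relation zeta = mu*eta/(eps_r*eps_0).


Smoluchowski equation: zeta = mu * eta / (eps_r * eps_0)
zeta = 1.09e-08 * 0.00112 / (79 * 8.854e-12)
zeta = 0.017453 V = 17.45 mV

17.45


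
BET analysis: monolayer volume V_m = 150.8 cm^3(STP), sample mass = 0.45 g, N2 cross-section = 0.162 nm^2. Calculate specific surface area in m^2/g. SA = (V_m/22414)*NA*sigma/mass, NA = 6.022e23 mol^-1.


Number of moles in monolayer = V_m / 22414 = 150.8 / 22414 = 0.00672794
Number of molecules = moles * NA = 0.00672794 * 6.022e23
SA = molecules * sigma / mass
SA = (150.8 / 22414) * 6.022e23 * 0.162e-18 / 0.45
SA = 1458.6 m^2/g

1458.6


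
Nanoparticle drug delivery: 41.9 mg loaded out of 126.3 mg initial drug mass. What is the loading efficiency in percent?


Drug loading efficiency = (drug loaded / drug initial) * 100
DLE = 41.9 / 126.3 * 100
DLE = 0.3317 * 100
DLE = 33.17%

33.17


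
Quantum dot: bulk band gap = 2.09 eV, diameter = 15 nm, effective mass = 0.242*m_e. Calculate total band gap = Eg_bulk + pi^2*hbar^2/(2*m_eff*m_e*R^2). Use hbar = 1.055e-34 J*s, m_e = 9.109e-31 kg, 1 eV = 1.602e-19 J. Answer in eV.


Radius R = 15/2 nm = 7.5e-09 m
Confinement energy dE = pi^2 * hbar^2 / (2 * m_eff * m_e * R^2)
dE = pi^2 * (1.055e-34)^2 / (2 * 0.242 * 9.109e-31 * (7.5e-09)^2) J, divided by 1.602e-19 J/eV
dE = 0.0277 eV
Total band gap = E_g(bulk) + dE = 2.09 + 0.0277 = 2.1177 eV

2.1177


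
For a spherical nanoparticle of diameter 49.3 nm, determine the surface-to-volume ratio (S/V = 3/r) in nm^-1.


Radius r = 49.3/2 = 24.65 nm
S/V = 3 / r = 3 / 24.65
S/V = 0.1217 nm^-1

0.1217


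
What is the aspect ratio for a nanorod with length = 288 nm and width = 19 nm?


Aspect ratio AR = length / diameter
AR = 288 / 19
AR = 15.16

15.16


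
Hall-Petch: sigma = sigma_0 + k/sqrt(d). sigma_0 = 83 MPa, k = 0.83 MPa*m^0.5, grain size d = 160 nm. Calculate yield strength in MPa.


d = 160 nm = 1.6e-07 m
sqrt(d) = 0.0004
Hall-Petch contribution = k / sqrt(d) = 0.83 / 0.0004 = 2075.0 MPa
sigma = sigma_0 + k/sqrt(d) = 83 + 2075.0 = 2158.0 MPa

2158.0


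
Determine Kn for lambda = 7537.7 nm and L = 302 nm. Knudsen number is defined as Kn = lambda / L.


Knudsen number Kn = lambda / L
Kn = 7537.7 / 302
Kn = 24.9593

24.9593


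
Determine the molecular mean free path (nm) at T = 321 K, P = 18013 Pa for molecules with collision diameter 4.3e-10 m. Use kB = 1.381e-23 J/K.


Mean free path: lambda = kB*T / (sqrt(2) * pi * d^2 * P)
lambda = 1.381e-23 * 321 / (sqrt(2) * pi * (4.3e-10)^2 * 18013)
lambda = 2.99579e-07 m
lambda = 299.58 nm

299.58


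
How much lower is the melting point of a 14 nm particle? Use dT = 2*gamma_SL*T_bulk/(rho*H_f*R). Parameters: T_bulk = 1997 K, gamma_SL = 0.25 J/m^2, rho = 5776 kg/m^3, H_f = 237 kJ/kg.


Radius R = 14/2 = 7 nm = 7e-09 m
Convert H_f = 237 kJ/kg = 237000 J/kg
dT = 2 * gamma_SL * T_bulk / (rho * H_f * R)
dT = 2 * 0.25 * 1997 / (5776 * 237000 * 7e-09)
dT = 104.2 K

104.2


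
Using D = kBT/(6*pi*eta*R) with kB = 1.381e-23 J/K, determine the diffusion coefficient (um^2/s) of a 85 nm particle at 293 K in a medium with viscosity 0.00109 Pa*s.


Radius R = 85/2 = 42.5 nm = 4.25e-08 m
D = kB*T / (6*pi*eta*R)
D = 1.381e-23 * 293 / (6 * pi * 0.00109 * 4.25e-08)
D = 4.63388e-12 m^2/s = 4.634 um^2/s

4.634


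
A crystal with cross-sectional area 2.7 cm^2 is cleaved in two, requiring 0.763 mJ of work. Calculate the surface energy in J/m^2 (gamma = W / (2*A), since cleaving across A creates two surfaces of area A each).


Convert: A = 2.7 cm^2 = 0.00027 m^2, W = 0.763 mJ = 0.000763 J
Cleaving exposes two faces of area A, so total new surface = 2*A and gamma = W / (2*A)
gamma = 0.000763 / (2 * 0.00027)
gamma = 1.413 J/m^2

1.413


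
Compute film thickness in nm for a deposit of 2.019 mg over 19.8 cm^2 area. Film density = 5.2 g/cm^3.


Convert: m = 2.019 mg = 2.0190e-06 kg, A = 19.8 cm^2 = 1.9800e-03 m^2, rho = 5.2 g/cm^3 = 5200 kg/m^3
t = m / (A * rho)
t = 2.0190e-06 / (1.9800e-03 * 5200)
t = 1.9610e-07 m = 196.1 nm

196.1


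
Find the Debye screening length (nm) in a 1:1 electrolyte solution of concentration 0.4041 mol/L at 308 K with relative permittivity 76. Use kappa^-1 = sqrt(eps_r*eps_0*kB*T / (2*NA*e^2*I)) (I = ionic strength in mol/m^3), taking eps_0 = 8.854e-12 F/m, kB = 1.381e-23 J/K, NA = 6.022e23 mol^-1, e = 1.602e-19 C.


Ionic strength I = 0.4041 * 1^2 * 1000 = 404.1 mol/m^3
kappa^-1 = sqrt(76 * 8.854e-12 * 1.381e-23 * 308 / (2 * 6.022e23 * (1.602e-19)^2 * 404.1))
kappa^-1 = 0.479 nm

0.479


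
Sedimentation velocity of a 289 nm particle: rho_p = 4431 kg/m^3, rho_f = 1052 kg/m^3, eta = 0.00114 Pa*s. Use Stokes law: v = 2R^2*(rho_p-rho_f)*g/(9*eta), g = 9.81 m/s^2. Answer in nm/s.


Radius R = 289/2 nm = 1.445e-07 m
Density difference = 4431 - 1052 = 3379 kg/m^3
v = 2 * R^2 * (rho_p - rho_f) * g / (9 * eta)
v = 2 * (1.445e-07)^2 * 3379 * 9.81 / (9 * 0.00114)
v = 1.3492e-07 m/s = 134.9198 nm/s

134.9198


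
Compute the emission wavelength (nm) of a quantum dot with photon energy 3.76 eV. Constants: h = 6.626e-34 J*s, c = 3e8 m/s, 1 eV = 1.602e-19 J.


Convert energy: E = 3.76 eV = 3.76 * 1.602e-19 = 6.02352e-19 J
lambda = h*c / E = 6.626e-34 * 3e8 / 6.02352e-19
lambda = 3.30006e-07 m = 330.0 nm

330.0


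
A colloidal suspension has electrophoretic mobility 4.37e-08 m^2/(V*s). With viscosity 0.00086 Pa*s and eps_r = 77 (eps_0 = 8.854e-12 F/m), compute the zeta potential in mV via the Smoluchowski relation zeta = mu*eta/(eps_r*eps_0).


Smoluchowski equation: zeta = mu * eta / (eps_r * eps_0)
zeta = 4.37e-08 * 0.00086 / (77 * 8.854e-12)
zeta = 0.055125 V = 55.13 mV

55.13


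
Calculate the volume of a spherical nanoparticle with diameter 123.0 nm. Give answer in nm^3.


Radius r = 123.0/2 = 61.5 nm
Volume V = (4/3) * pi * r^3
V = (4/3) * pi * (61.5)^3
V = 974347.68 nm^3

974347.68


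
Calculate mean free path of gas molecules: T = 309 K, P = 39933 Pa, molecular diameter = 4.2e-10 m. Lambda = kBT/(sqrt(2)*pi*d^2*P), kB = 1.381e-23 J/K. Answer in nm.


Mean free path: lambda = kB*T / (sqrt(2) * pi * d^2 * P)
lambda = 1.381e-23 * 309 / (sqrt(2) * pi * (4.2e-10)^2 * 39933)
lambda = 1.36351e-07 m
lambda = 136.35 nm

136.35


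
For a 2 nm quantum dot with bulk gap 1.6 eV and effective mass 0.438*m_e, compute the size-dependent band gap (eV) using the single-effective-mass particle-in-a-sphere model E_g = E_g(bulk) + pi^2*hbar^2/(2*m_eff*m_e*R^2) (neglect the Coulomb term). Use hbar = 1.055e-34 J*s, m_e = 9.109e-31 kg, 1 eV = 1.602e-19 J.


Radius R = 2/2 nm = 1e-09 m
Confinement energy dE = pi^2 * hbar^2 / (2 * m_eff * m_e * R^2)
dE = pi^2 * (1.055e-34)^2 / (2 * 0.438 * 9.109e-31 * (1e-09)^2) J, divided by 1.602e-19 J/eV
dE = 0.8593 eV
Total band gap = E_g(bulk) + dE = 1.6 + 0.8593 = 2.4593 eV

2.4593


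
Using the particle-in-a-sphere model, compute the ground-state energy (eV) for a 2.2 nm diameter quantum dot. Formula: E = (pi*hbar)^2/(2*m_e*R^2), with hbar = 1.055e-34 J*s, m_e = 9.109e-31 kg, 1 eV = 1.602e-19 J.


Radius R = 2.2/2 = 1.1 nm = 1.1e-09 m
E = (pi * 1.055e-34)^2 / (2 * 9.109e-31 * (1.1e-09)^2)
E(J) = 4.98332e-20
E = E(J) / 1.602e-19 = 0.3111 eV

0.3111


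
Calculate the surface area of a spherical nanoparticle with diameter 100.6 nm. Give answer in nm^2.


Radius r = 100.6/2 = 50.3 nm
Surface area SA = 4 * pi * r^2
SA = 4 * pi * (50.3)^2
SA = 31794.05 nm^2

31794.05


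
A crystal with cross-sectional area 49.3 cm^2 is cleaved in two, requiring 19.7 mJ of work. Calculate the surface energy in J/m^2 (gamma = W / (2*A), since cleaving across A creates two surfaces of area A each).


Convert: A = 49.3 cm^2 = 0.00493 m^2, W = 19.7 mJ = 0.0197 J
Cleaving exposes two faces of area A, so total new surface = 2*A and gamma = W / (2*A)
gamma = 0.0197 / (2 * 0.00493)
gamma = 1.998 J/m^2

1.998


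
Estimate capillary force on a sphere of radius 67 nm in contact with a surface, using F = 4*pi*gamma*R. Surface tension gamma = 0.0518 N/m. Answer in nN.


Convert radius: R = 67 nm = 6.7e-08 m
F = 4 * pi * gamma * R
F = 4 * pi * 0.0518 * 6.7e-08
F = 4.36128e-08 N = 43.6128 nN

43.6128


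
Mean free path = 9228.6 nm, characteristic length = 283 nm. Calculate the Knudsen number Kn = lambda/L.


Knudsen number Kn = lambda / L
Kn = 9228.6 / 283
Kn = 32.6099

32.6099


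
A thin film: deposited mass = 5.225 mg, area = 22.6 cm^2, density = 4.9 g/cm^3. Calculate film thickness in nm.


Convert: m = 5.225 mg = 5.2250e-06 kg, A = 22.6 cm^2 = 2.2600e-03 m^2, rho = 4.9 g/cm^3 = 4900 kg/m^3
t = m / (A * rho)
t = 5.2250e-06 / (2.2600e-03 * 4900)
t = 4.7183e-07 m = 471.8 nm

471.8


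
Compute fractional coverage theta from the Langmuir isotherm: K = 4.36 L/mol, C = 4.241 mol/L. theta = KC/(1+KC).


Langmuir isotherm: theta = K*C / (1 + K*C)
K*C = 4.36 * 4.241 = 18.49076
theta = 18.49076 / (1 + 18.49076) = 18.49076 / 19.49076
theta = 0.9487

0.9487


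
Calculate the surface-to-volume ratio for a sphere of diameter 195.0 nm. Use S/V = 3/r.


Radius r = 195.0/2 = 97.5 nm
S/V = 3 / r = 3 / 97.5
S/V = 0.0308 nm^-1

0.0308


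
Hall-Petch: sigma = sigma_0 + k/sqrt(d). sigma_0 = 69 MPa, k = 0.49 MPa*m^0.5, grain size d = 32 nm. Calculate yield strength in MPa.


d = 32 nm = 3.2e-08 m
sqrt(d) = 0.0001788854
Hall-Petch contribution = k / sqrt(d) = 0.49 / 0.0001788854 = 2739.2 MPa
sigma = sigma_0 + k/sqrt(d) = 69 + 2739.2 = 2808.2 MPa

2808.2


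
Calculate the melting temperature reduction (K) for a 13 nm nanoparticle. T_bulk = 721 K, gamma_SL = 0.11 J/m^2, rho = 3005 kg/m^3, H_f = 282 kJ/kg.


Radius R = 13/2 = 6.5 nm = 6.5e-09 m
Convert H_f = 282 kJ/kg = 282000 J/kg
dT = 2 * gamma_SL * T_bulk / (rho * H_f * R)
dT = 2 * 0.11 * 721 / (3005 * 282000 * 6.5e-09)
dT = 28.8 K

28.8


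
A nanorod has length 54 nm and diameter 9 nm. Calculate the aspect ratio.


Aspect ratio AR = length / diameter
AR = 54 / 9
AR = 6.0

6.0


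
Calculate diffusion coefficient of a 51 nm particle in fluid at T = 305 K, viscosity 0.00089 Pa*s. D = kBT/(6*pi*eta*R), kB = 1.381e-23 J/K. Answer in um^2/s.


Radius R = 51/2 = 25.5 nm = 2.55e-08 m
D = kB*T / (6*pi*eta*R)
D = 1.381e-23 * 305 / (6 * pi * 0.00089 * 2.55e-08)
D = 9.84605e-12 m^2/s = 9.846 um^2/s

9.846


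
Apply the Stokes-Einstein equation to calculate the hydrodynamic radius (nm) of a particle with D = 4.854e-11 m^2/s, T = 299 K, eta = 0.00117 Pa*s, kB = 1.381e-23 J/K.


Stokes-Einstein: R = kB*T / (6*pi*eta*D)
R = 1.381e-23 * 299 / (6 * pi * 0.00117 * 4.854e-11)
R = 3.85725e-09 m = 3.86 nm

3.86


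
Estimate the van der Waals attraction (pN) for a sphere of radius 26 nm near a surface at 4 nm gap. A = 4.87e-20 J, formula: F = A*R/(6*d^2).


Convert to SI: R = 26 nm = 2.6e-08 m, d = 4 nm = 4e-09 m
F = A * R / (6 * d^2)
F = 4.87e-20 * 2.6e-08 / (6 * (4e-09)^2)
F = 1.31896e-11 N = 13.19 pN

13.19


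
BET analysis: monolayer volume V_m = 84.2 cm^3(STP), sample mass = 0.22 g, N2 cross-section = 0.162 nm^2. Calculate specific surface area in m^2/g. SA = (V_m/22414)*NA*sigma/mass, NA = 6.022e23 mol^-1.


Number of moles in monolayer = V_m / 22414 = 84.2 / 22414 = 0.00375658
Number of molecules = moles * NA = 0.00375658 * 6.022e23
SA = molecules * sigma / mass
SA = (84.2 / 22414) * 6.022e23 * 0.162e-18 / 0.22
SA = 1665.8 m^2/g

1665.8


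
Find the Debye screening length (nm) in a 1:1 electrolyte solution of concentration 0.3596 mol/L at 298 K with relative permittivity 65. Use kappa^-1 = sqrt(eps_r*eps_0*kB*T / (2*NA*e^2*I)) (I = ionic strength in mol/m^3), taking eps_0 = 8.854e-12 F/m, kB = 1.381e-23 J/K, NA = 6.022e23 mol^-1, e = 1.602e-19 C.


Ionic strength I = 0.3596 * 1^2 * 1000 = 359.6 mol/m^3
kappa^-1 = sqrt(65 * 8.854e-12 * 1.381e-23 * 298 / (2 * 6.022e23 * (1.602e-19)^2 * 359.6))
kappa^-1 = 0.462 nm

0.462


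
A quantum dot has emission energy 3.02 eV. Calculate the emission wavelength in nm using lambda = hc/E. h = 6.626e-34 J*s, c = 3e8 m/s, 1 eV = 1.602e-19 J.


Convert energy: E = 3.02 eV = 3.02 * 1.602e-19 = 4.83804e-19 J
lambda = h*c / E = 6.626e-34 * 3e8 / 4.83804e-19
lambda = 4.10869e-07 m = 410.9 nm

410.9


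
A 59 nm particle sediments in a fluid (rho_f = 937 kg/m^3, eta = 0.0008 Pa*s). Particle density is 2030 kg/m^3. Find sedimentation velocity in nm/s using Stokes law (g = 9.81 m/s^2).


Radius R = 59/2 nm = 2.95e-08 m
Density difference = 2030 - 937 = 1093 kg/m^3
v = 2 * R^2 * (rho_p - rho_f) * g / (9 * eta)
v = 2 * (2.95e-08)^2 * 1093 * 9.81 / (9 * 0.0008)
v = 2.59197e-09 m/s = 2.592 nm/s

2.592


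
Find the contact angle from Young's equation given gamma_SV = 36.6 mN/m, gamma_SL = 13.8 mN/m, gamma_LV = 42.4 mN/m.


cos(theta) = (gamma_SV - gamma_SL) / gamma_LV
cos(theta) = (36.6 - 13.8) / 42.4
cos(theta) = 0.537736
theta = arccos(0.537736) = 57.47 degrees

57.47


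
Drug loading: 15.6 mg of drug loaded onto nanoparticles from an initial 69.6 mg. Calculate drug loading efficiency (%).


Drug loading efficiency = (drug loaded / drug initial) * 100
DLE = 15.6 / 69.6 * 100
DLE = 0.2241 * 100
DLE = 22.41%

22.41


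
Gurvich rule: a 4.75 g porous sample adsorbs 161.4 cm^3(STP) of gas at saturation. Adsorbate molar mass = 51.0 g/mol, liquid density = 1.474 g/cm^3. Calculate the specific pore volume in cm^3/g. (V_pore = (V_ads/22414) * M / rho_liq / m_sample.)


Moles adsorbed n = V_ads / 22414 = 161.4 / 22414 = 7.200857e-03 mol
Liquid volume V_liq = n * M / rho_liq = 7.200857e-03 * 51.0 / 1.474 = 0.24915 cm^3
Specific pore volume V_pore = V_liq / m_sample = 0.24915 / 4.75
V_pore = 0.0525 cm^3/g

0.0525


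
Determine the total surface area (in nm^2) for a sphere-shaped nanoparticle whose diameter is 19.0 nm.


Radius r = 19.0/2 = 9.5 nm
Surface area SA = 4 * pi * r^2
SA = 4 * pi * (9.5)^2
SA = 1134.11 nm^2

1134.11


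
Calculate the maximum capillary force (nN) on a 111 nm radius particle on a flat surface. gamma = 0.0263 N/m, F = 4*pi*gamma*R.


Convert radius: R = 111 nm = 1.11e-07 m
F = 4 * pi * gamma * R
F = 4 * pi * 0.0263 * 1.11e-07
F = 3.6685e-08 N = 36.685 nN

36.685


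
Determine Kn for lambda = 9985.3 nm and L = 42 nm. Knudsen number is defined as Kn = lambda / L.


Knudsen number Kn = lambda / L
Kn = 9985.3 / 42
Kn = 237.7452

237.7452


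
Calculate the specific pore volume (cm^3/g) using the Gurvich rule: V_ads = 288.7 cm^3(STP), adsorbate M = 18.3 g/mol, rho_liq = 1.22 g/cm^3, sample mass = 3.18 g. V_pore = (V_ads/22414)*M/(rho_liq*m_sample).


Moles adsorbed n = V_ads / 22414 = 288.7 / 22414 = 1.288034e-02 mol
Liquid volume V_liq = n * M / rho_liq = 1.288034e-02 * 18.3 / 1.22 = 0.19321 cm^3
Specific pore volume V_pore = V_liq / m_sample = 0.19321 / 3.18
V_pore = 0.0608 cm^3/g

0.0608


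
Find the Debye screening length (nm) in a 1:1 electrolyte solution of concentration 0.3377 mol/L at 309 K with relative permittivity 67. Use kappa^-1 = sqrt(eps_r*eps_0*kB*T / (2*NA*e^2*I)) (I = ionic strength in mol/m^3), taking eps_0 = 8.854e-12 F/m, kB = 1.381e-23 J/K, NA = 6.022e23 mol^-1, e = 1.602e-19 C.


Ionic strength I = 0.3377 * 1^2 * 1000 = 337.7 mol/m^3
kappa^-1 = sqrt(67 * 8.854e-12 * 1.381e-23 * 309 / (2 * 6.022e23 * (1.602e-19)^2 * 337.7))
kappa^-1 = 0.492 nm

0.492


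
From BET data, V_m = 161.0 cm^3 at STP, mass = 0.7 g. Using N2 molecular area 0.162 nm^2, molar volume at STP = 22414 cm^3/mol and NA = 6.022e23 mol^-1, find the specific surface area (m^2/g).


Number of moles in monolayer = V_m / 22414 = 161.0 / 22414 = 0.00718301
Number of molecules = moles * NA = 0.00718301 * 6.022e23
SA = molecules * sigma / mass
SA = (161.0 / 22414) * 6.022e23 * 0.162e-18 / 0.7
SA = 1001.1 m^2/g

1001.1


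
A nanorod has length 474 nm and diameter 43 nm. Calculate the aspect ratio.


Aspect ratio AR = length / diameter
AR = 474 / 43
AR = 11.02

11.02


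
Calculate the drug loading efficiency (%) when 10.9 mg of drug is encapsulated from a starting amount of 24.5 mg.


Drug loading efficiency = (drug loaded / drug initial) * 100
DLE = 10.9 / 24.5 * 100
DLE = 0.4449 * 100
DLE = 44.49%

44.49


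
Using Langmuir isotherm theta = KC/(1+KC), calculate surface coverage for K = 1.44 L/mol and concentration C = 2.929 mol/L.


Langmuir isotherm: theta = K*C / (1 + K*C)
K*C = 1.44 * 2.929 = 4.21776
theta = 4.21776 / (1 + 4.21776) = 4.21776 / 5.21776
theta = 0.8083

0.8083


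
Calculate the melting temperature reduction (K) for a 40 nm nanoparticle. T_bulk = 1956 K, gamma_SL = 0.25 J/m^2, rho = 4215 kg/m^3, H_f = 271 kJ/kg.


Radius R = 40/2 = 20 nm = 2e-08 m
Convert H_f = 271 kJ/kg = 271000 J/kg
dT = 2 * gamma_SL * T_bulk / (rho * H_f * R)
dT = 2 * 0.25 * 1956 / (4215 * 271000 * 2e-08)
dT = 42.8 K

42.8


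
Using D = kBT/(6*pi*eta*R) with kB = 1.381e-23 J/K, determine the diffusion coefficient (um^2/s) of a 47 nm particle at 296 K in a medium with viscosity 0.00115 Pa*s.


Radius R = 47/2 = 23.5 nm = 2.35e-08 m
D = kB*T / (6*pi*eta*R)
D = 1.381e-23 * 296 / (6 * pi * 0.00115 * 2.35e-08)
D = 8.02451e-12 m^2/s = 8.025 um^2/s

8.025


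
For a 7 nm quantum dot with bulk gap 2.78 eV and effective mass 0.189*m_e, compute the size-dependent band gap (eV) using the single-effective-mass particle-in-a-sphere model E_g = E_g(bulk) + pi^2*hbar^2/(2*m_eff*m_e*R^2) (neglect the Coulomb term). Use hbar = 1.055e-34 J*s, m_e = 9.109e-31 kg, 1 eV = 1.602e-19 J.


Radius R = 7/2 nm = 3.5e-09 m
Confinement energy dE = pi^2 * hbar^2 / (2 * m_eff * m_e * R^2)
dE = pi^2 * (1.055e-34)^2 / (2 * 0.189 * 9.109e-31 * (3.5e-09)^2) J, divided by 1.602e-19 J/eV
dE = 0.1626 eV
Total band gap = E_g(bulk) + dE = 2.78 + 0.1626 = 2.9426 eV

2.9426


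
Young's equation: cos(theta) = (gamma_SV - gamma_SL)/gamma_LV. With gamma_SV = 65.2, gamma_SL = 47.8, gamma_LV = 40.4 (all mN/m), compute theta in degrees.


cos(theta) = (gamma_SV - gamma_SL) / gamma_LV
cos(theta) = (65.2 - 47.8) / 40.4
cos(theta) = 0.430693
theta = arccos(0.430693) = 64.49 degrees

64.49


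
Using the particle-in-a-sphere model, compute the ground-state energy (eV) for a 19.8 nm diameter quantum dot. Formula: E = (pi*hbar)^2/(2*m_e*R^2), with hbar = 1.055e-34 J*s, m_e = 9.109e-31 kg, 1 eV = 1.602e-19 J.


Radius R = 19.8/2 = 9.9 nm = 9.9e-09 m
E = (pi * 1.055e-34)^2 / (2 * 9.109e-31 * (9.9e-09)^2)
E(J) = 6.15224e-22
E = E(J) / 1.602e-19 = 0.0038 eV

0.0038


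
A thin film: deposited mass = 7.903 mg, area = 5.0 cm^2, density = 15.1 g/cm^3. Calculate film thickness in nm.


Convert: m = 7.903 mg = 7.9030e-06 kg, A = 5.0 cm^2 = 5.0000e-04 m^2, rho = 15.1 g/cm^3 = 15100 kg/m^3
t = m / (A * rho)
t = 7.9030e-06 / (5.0000e-04 * 15100)
t = 1.0468e-06 m = 1046.8 nm

1046.8


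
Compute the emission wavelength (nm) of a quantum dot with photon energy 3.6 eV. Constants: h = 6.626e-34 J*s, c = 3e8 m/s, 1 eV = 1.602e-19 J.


Convert energy: E = 3.6 eV = 3.6 * 1.602e-19 = 5.7672e-19 J
lambda = h*c / E = 6.626e-34 * 3e8 / 5.7672e-19
lambda = 3.44673e-07 m = 344.7 nm

344.7


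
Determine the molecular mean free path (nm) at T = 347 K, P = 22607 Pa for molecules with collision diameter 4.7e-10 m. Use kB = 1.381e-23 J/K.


Mean free path: lambda = kB*T / (sqrt(2) * pi * d^2 * P)
lambda = 1.381e-23 * 347 / (sqrt(2) * pi * (4.7e-10)^2 * 22607)
lambda = 2.15983e-07 m
lambda = 215.98 nm

215.98


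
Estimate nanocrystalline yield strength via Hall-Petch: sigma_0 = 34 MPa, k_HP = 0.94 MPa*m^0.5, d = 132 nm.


d = 132 nm = 1.32e-07 m
sqrt(d) = 0.000363318
Hall-Petch contribution = k / sqrt(d) = 0.94 / 0.000363318 = 2587.3 MPa
sigma = sigma_0 + k/sqrt(d) = 34 + 2587.3 = 2621.3 MPa

2621.3


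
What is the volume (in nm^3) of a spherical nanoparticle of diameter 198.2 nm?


Radius r = 198.2/2 = 99.1 nm
Volume V = (4/3) * pi * r^3
V = (4/3) * pi * (99.1)^3
V = 4076707.69 nm^3

4076707.69


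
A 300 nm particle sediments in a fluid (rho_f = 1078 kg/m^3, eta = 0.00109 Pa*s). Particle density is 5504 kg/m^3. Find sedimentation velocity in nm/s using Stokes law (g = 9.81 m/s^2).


Radius R = 300/2 nm = 1.5e-07 m
Density difference = 5504 - 1078 = 4426 kg/m^3
v = 2 * R^2 * (rho_p - rho_f) * g / (9 * eta)
v = 2 * (1.5e-07)^2 * 4426 * 9.81 / (9 * 0.00109)
v = 1.9917e-07 m/s = 199.17 nm/s

199.17


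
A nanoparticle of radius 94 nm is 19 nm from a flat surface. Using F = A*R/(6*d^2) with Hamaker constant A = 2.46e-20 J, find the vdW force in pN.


Convert to SI: R = 94 nm = 9.4e-08 m, d = 19 nm = 1.9e-08 m
F = A * R / (6 * d^2)
F = 2.46e-20 * 9.4e-08 / (6 * (1.9e-08)^2)
F = 1.06759e-12 N = 1.068 pN

1.068


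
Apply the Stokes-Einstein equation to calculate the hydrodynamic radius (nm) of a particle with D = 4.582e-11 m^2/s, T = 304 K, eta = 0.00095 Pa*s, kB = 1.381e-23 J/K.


Stokes-Einstein: R = kB*T / (6*pi*eta*D)
R = 1.381e-23 * 304 / (6 * pi * 0.00095 * 4.582e-11)
R = 5.11667e-09 m = 5.12 nm

5.12


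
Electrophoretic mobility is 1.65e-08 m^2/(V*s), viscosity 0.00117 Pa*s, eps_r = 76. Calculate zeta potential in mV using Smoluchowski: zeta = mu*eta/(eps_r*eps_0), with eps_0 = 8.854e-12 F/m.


Smoluchowski equation: zeta = mu * eta / (eps_r * eps_0)
zeta = 1.65e-08 * 0.00117 / (76 * 8.854e-12)
zeta = 0.028689 V = 28.69 mV

28.69


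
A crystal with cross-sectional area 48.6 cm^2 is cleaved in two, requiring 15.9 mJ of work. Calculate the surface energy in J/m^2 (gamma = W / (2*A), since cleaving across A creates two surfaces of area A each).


Convert: A = 48.6 cm^2 = 0.00486 m^2, W = 15.9 mJ = 0.0159 J
Cleaving exposes two faces of area A, so total new surface = 2*A and gamma = W / (2*A)
gamma = 0.0159 / (2 * 0.00486)
gamma = 1.636 J/m^2

1.636


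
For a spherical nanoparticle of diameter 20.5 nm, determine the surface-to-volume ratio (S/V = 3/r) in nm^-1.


Radius r = 20.5/2 = 10.25 nm
S/V = 3 / r = 3 / 10.25
S/V = 0.2927 nm^-1

0.2927


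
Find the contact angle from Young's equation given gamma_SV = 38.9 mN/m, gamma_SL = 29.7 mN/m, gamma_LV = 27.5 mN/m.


cos(theta) = (gamma_SV - gamma_SL) / gamma_LV
cos(theta) = (38.9 - 29.7) / 27.5
cos(theta) = 0.334545
theta = arccos(0.334545) = 70.46 degrees

70.46


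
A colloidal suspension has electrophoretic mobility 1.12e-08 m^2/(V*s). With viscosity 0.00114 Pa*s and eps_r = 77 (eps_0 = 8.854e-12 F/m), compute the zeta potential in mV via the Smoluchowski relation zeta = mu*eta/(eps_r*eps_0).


Smoluchowski equation: zeta = mu * eta / (eps_r * eps_0)
zeta = 1.12e-08 * 0.00114 / (77 * 8.854e-12)
zeta = 0.018728 V = 18.73 mV

18.73


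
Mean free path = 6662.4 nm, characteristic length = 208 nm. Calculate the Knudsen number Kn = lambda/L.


Knudsen number Kn = lambda / L
Kn = 6662.4 / 208
Kn = 32.0308

32.0308


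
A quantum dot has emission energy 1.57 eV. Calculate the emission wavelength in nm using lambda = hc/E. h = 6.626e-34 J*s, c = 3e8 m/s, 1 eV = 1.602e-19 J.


Convert energy: E = 1.57 eV = 1.57 * 1.602e-19 = 2.51514e-19 J
lambda = h*c / E = 6.626e-34 * 3e8 / 2.51514e-19
lambda = 7.90334e-07 m = 790.3 nm

790.3


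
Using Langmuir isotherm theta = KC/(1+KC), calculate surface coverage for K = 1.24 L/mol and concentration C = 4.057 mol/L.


Langmuir isotherm: theta = K*C / (1 + K*C)
K*C = 1.24 * 4.057 = 5.03068
theta = 5.03068 / (1 + 5.03068) = 5.03068 / 6.03068
theta = 0.8342

0.8342


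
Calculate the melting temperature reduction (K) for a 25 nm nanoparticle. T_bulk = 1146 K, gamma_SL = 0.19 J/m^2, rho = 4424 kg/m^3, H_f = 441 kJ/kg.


Radius R = 25/2 = 12.5 nm = 1.25e-08 m
Convert H_f = 441 kJ/kg = 441000 J/kg
dT = 2 * gamma_SL * T_bulk / (rho * H_f * R)
dT = 2 * 0.19 * 1146 / (4424 * 441000 * 1.25e-08)
dT = 17.9 K

17.9


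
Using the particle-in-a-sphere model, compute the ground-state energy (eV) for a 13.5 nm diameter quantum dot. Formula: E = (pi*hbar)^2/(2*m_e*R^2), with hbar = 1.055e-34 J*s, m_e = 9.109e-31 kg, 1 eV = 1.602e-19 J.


Radius R = 13.5/2 = 6.75 nm = 6.75e-09 m
E = (pi * 1.055e-34)^2 / (2 * 9.109e-31 * (6.75e-09)^2)
E(J) = 1.32342e-21
E = E(J) / 1.602e-19 = 0.0083 eV

0.0083


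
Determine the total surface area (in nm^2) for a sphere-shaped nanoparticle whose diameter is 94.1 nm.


Radius r = 94.1/2 = 47.05 nm
Surface area SA = 4 * pi * r^2
SA = 4 * pi * (47.05)^2
SA = 27818.21 nm^2

27818.21


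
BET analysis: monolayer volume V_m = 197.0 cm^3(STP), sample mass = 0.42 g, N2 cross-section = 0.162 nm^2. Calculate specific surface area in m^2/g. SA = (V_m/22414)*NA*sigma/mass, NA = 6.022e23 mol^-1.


Number of moles in monolayer = V_m / 22414 = 197.0 / 22414 = 0.00878915
Number of molecules = moles * NA = 0.00878915 * 6.022e23
SA = molecules * sigma / mass
SA = (197.0 / 22414) * 6.022e23 * 0.162e-18 / 0.42
SA = 2041.5 m^2/g

2041.5


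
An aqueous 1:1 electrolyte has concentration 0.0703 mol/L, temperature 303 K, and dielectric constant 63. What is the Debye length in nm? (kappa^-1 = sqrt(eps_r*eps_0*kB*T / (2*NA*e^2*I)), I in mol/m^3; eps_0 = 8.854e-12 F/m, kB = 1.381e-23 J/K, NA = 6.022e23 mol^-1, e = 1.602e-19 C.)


Ionic strength I = 0.0703 * 1^2 * 1000 = 70.3 mol/m^3
kappa^-1 = sqrt(63 * 8.854e-12 * 1.381e-23 * 303 / (2 * 6.022e23 * (1.602e-19)^2 * 70.3))
kappa^-1 = 1.036 nm

1.036


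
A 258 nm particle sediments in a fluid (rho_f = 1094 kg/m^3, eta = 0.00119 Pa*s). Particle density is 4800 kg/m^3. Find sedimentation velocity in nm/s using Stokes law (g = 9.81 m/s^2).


Radius R = 258/2 nm = 1.29e-07 m
Density difference = 4800 - 1094 = 3706 kg/m^3
v = 2 * R^2 * (rho_p - rho_f) * g / (9 * eta)
v = 2 * (1.29e-07)^2 * 3706 * 9.81 / (9 * 0.00119)
v = 1.12978e-07 m/s = 112.9781 nm/s

112.9781


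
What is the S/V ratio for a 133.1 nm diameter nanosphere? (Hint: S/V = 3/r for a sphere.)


Radius r = 133.1/2 = 66.55 nm
S/V = 3 / r = 3 / 66.55
S/V = 0.0451 nm^-1

0.0451


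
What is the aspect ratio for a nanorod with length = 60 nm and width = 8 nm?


Aspect ratio AR = length / diameter
AR = 60 / 8
AR = 7.5

7.5


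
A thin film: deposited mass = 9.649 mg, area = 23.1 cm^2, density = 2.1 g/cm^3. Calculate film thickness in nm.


Convert: m = 9.649 mg = 9.6490e-06 kg, A = 23.1 cm^2 = 2.3100e-03 m^2, rho = 2.1 g/cm^3 = 2100 kg/m^3
t = m / (A * rho)
t = 9.6490e-06 / (2.3100e-03 * 2100)
t = 1.9891e-06 m = 1989.1 nm

1989.1


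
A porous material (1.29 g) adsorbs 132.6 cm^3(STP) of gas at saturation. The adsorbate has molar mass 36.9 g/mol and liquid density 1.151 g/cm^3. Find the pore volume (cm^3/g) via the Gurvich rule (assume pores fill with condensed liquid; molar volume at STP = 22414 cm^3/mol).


Moles adsorbed n = V_ads / 22414 = 132.6 / 22414 = 5.915945e-03 mol
Liquid volume V_liq = n * M / rho_liq = 5.915945e-03 * 36.9 / 1.151 = 0.18966 cm^3
Specific pore volume V_pore = V_liq / m_sample = 0.18966 / 1.29
V_pore = 0.147 cm^3/g

0.147


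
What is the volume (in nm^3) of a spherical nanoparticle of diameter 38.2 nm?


Radius r = 38.2/2 = 19.1 nm
Volume V = (4/3) * pi * r^3
V = (4/3) * pi * (19.1)^3
V = 29186.95 nm^3

29186.95


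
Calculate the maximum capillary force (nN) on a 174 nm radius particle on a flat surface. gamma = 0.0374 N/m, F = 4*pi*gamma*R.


Convert radius: R = 174 nm = 1.74e-07 m
F = 4 * pi * gamma * R
F = 4 * pi * 0.0374 * 1.74e-07
F = 8.17769e-08 N = 81.7769 nN

81.7769


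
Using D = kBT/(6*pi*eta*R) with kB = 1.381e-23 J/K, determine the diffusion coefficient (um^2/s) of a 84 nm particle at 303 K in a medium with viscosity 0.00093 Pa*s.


Radius R = 84/2 = 42 nm = 4.2e-08 m
D = kB*T / (6*pi*eta*R)
D = 1.381e-23 * 303 / (6 * pi * 0.00093 * 4.2e-08)
D = 5.68333e-12 m^2/s = 5.683 um^2/s

5.683


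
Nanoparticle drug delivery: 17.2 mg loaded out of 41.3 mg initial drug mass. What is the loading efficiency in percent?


Drug loading efficiency = (drug loaded / drug initial) * 100
DLE = 17.2 / 41.3 * 100
DLE = 0.4165 * 100
DLE = 41.65%

41.65


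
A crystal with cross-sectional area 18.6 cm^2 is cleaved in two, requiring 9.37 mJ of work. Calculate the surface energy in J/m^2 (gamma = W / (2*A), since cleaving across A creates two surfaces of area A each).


Convert: A = 18.6 cm^2 = 0.00186 m^2, W = 9.37 mJ = 0.00937 J
Cleaving exposes two faces of area A, so total new surface = 2*A and gamma = W / (2*A)
gamma = 0.00937 / (2 * 0.00186)
gamma = 2.519 J/m^2

2.519


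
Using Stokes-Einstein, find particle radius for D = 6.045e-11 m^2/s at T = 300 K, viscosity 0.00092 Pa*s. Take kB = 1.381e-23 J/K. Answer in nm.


Stokes-Einstein: R = kB*T / (6*pi*eta*D)
R = 1.381e-23 * 300 / (6 * pi * 0.00092 * 6.045e-11)
R = 3.95212e-09 m = 3.95 nm

3.95
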